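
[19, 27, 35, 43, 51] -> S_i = 19 + 8*i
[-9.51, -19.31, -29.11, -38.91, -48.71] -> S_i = -9.51 + -9.80*i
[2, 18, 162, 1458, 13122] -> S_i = 2*9^i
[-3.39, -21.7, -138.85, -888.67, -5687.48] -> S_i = -3.39*6.40^i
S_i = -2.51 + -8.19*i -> [-2.51, -10.7, -18.89, -27.08, -35.27]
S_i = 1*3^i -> [1, 3, 9, 27, 81]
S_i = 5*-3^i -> [5, -15, 45, -135, 405]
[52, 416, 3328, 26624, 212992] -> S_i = 52*8^i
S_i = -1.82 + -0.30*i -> [-1.82, -2.12, -2.42, -2.72, -3.02]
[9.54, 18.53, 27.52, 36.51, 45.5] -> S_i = 9.54 + 8.99*i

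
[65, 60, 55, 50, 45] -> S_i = 65 + -5*i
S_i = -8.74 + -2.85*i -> [-8.74, -11.59, -14.44, -17.29, -20.14]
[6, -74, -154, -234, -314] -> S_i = 6 + -80*i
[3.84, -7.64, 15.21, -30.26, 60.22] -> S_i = 3.84*(-1.99)^i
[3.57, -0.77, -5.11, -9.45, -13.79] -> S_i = 3.57 + -4.34*i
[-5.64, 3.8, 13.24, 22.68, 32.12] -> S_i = -5.64 + 9.44*i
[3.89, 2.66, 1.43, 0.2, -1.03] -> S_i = 3.89 + -1.23*i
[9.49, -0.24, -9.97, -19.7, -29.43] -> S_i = 9.49 + -9.73*i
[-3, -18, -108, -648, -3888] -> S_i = -3*6^i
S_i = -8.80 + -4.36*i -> [-8.8, -13.16, -17.52, -21.88, -26.24]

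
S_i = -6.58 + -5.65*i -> [-6.58, -12.23, -17.88, -23.53, -29.18]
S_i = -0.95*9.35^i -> [-0.95, -8.88, -83.05, -776.53, -7260.56]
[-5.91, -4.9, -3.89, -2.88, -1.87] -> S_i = -5.91 + 1.01*i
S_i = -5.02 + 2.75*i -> [-5.02, -2.27, 0.48, 3.23, 5.98]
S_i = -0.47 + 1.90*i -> [-0.47, 1.43, 3.33, 5.23, 7.13]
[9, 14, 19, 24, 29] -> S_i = 9 + 5*i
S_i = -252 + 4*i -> [-252, -248, -244, -240, -236]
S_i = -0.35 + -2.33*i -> [-0.35, -2.68, -5.01, -7.34, -9.67]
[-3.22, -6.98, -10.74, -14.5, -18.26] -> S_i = -3.22 + -3.76*i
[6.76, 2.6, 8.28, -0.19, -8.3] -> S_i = Random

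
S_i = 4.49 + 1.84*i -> [4.49, 6.33, 8.17, 10.01, 11.85]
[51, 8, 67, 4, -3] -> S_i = Random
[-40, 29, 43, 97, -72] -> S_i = Random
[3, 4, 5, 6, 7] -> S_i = 3 + 1*i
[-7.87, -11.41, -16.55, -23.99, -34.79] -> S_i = -7.87*1.45^i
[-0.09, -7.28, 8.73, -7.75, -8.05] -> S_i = Random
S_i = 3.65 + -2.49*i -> [3.65, 1.16, -1.33, -3.82, -6.31]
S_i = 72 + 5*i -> [72, 77, 82, 87, 92]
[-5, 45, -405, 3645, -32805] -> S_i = -5*-9^i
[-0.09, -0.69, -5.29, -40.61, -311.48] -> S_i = -0.09*7.67^i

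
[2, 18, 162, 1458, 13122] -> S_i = 2*9^i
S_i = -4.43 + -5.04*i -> [-4.43, -9.47, -14.51, -19.55, -24.59]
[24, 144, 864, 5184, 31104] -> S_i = 24*6^i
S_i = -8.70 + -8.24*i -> [-8.7, -16.94, -25.18, -33.42, -41.66]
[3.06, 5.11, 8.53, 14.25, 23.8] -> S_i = 3.06*1.67^i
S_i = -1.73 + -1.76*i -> [-1.73, -3.49, -5.25, -7.01, -8.77]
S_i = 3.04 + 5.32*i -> [3.04, 8.36, 13.68, 19.0, 24.32]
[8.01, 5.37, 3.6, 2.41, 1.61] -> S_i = 8.01*0.67^i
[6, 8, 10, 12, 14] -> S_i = 6 + 2*i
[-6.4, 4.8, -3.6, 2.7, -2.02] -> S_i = -6.40*(-0.75)^i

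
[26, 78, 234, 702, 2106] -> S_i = 26*3^i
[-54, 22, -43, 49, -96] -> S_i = Random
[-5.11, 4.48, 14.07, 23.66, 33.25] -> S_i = -5.11 + 9.59*i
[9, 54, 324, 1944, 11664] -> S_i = 9*6^i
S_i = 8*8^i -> [8, 64, 512, 4096, 32768]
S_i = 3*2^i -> [3, 6, 12, 24, 48]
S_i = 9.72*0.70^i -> [9.72, 6.8, 4.76, 3.33, 2.33]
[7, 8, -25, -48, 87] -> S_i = Random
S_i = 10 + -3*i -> [10, 7, 4, 1, -2]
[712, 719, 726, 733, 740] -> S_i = 712 + 7*i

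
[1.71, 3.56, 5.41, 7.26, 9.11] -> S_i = 1.71 + 1.85*i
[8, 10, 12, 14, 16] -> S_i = 8 + 2*i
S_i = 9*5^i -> [9, 45, 225, 1125, 5625]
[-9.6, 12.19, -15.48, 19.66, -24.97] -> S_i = -9.60*(-1.27)^i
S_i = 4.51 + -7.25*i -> [4.51, -2.74, -9.99, -17.24, -24.49]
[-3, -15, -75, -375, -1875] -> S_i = -3*5^i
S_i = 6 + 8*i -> [6, 14, 22, 30, 38]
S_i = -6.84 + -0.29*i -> [-6.84, -7.13, -7.42, -7.71, -8.0]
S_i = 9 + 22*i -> [9, 31, 53, 75, 97]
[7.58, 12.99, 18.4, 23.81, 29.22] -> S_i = 7.58 + 5.41*i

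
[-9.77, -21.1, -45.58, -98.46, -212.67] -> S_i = -9.77*2.16^i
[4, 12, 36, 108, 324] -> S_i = 4*3^i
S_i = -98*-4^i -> [-98, 392, -1568, 6272, -25088]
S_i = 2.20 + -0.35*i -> [2.2, 1.85, 1.5, 1.15, 0.8]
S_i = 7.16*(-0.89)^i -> [7.16, -6.37, 5.67, -5.05, 4.49]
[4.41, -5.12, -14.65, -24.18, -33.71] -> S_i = 4.41 + -9.53*i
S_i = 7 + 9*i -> [7, 16, 25, 34, 43]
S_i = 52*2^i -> [52, 104, 208, 416, 832]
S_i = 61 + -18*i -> [61, 43, 25, 7, -11]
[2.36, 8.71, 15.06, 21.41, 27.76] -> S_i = 2.36 + 6.35*i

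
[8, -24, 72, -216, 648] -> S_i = 8*-3^i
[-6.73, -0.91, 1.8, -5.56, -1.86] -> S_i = Random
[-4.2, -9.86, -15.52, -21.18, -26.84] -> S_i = -4.20 + -5.66*i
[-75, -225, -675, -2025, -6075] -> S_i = -75*3^i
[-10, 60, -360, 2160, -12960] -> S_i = -10*-6^i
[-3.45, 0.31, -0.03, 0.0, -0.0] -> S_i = -3.45*(-0.09)^i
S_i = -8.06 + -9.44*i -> [-8.06, -17.5, -26.94, -36.38, -45.82]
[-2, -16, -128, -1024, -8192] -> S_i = -2*8^i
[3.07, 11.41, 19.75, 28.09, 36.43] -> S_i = 3.07 + 8.34*i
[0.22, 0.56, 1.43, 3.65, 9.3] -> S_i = 0.22*2.55^i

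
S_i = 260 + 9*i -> [260, 269, 278, 287, 296]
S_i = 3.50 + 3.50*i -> [3.5, 7.0, 10.5, 14.0, 17.5]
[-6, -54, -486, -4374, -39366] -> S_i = -6*9^i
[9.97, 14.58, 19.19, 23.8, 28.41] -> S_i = 9.97 + 4.61*i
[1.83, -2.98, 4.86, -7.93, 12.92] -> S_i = 1.83*(-1.63)^i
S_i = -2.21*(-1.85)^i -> [-2.21, 4.09, -7.56, 13.99, -25.89]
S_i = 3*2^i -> [3, 6, 12, 24, 48]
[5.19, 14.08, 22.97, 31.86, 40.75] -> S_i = 5.19 + 8.89*i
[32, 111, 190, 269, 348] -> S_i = 32 + 79*i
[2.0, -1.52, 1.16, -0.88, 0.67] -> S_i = 2.00*(-0.76)^i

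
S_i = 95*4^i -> [95, 380, 1520, 6080, 24320]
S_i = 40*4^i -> [40, 160, 640, 2560, 10240]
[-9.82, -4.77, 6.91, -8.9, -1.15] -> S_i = Random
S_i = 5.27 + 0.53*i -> [5.27, 5.8, 6.33, 6.86, 7.39]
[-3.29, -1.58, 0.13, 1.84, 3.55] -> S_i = -3.29 + 1.71*i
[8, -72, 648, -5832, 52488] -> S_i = 8*-9^i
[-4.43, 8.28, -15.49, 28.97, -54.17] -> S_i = -4.43*(-1.87)^i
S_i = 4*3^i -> [4, 12, 36, 108, 324]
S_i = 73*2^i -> [73, 146, 292, 584, 1168]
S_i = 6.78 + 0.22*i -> [6.78, 7.0, 7.22, 7.44, 7.66]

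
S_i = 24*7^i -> [24, 168, 1176, 8232, 57624]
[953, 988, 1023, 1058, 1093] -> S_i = 953 + 35*i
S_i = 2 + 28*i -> [2, 30, 58, 86, 114]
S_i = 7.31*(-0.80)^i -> [7.31, -5.85, 4.68, -3.74, 2.99]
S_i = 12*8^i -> [12, 96, 768, 6144, 49152]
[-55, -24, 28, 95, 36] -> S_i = Random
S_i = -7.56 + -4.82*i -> [-7.56, -12.38, -17.2, -22.02, -26.84]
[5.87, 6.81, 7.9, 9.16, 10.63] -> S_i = 5.87*1.16^i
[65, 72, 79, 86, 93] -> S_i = 65 + 7*i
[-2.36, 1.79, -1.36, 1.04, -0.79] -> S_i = -2.36*(-0.76)^i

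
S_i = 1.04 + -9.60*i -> [1.04, -8.56, -18.16, -27.76, -37.36]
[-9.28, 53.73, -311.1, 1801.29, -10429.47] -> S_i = -9.28*(-5.79)^i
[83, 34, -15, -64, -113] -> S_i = 83 + -49*i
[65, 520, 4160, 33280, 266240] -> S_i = 65*8^i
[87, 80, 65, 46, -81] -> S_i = Random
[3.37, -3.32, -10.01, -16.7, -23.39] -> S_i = 3.37 + -6.69*i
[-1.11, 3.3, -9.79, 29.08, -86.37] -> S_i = -1.11*(-2.97)^i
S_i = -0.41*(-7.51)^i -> [-0.41, 3.08, -23.12, 173.66, -1304.2]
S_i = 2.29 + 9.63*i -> [2.29, 11.92, 21.55, 31.18, 40.81]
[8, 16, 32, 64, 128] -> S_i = 8*2^i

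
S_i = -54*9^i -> [-54, -486, -4374, -39366, -354294]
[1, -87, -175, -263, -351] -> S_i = 1 + -88*i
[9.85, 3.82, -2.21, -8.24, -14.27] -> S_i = 9.85 + -6.03*i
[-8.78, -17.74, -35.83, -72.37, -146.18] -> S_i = -8.78*2.02^i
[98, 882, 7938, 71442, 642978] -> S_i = 98*9^i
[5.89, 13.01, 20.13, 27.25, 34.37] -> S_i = 5.89 + 7.12*i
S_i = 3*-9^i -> [3, -27, 243, -2187, 19683]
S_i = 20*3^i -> [20, 60, 180, 540, 1620]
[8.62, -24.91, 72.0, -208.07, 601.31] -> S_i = 8.62*(-2.89)^i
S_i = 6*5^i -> [6, 30, 150, 750, 3750]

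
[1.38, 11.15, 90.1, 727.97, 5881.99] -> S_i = 1.38*8.08^i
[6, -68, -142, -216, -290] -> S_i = 6 + -74*i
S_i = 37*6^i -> [37, 222, 1332, 7992, 47952]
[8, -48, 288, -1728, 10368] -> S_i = 8*-6^i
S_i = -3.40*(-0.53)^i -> [-3.4, 1.8, -0.96, 0.51, -0.27]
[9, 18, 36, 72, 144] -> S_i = 9*2^i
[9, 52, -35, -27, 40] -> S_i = Random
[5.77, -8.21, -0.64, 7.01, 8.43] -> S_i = Random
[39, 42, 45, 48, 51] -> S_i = 39 + 3*i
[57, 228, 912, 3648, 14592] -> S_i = 57*4^i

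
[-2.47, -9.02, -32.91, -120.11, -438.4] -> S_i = -2.47*3.65^i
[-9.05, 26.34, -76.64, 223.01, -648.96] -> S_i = -9.05*(-2.91)^i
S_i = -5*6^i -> [-5, -30, -180, -1080, -6480]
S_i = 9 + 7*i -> [9, 16, 23, 30, 37]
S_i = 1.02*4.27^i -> [1.02, 4.36, 18.6, 79.41, 339.09]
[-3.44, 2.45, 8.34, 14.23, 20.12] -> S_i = -3.44 + 5.89*i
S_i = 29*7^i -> [29, 203, 1421, 9947, 69629]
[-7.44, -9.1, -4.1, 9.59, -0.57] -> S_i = Random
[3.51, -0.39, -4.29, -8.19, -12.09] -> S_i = 3.51 + -3.90*i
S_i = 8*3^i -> [8, 24, 72, 216, 648]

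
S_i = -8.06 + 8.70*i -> [-8.06, 0.64, 9.34, 18.04, 26.74]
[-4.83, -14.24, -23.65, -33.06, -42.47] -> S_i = -4.83 + -9.41*i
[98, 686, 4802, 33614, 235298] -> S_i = 98*7^i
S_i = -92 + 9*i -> [-92, -83, -74, -65, -56]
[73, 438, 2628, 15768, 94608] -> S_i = 73*6^i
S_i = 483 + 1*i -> [483, 484, 485, 486, 487]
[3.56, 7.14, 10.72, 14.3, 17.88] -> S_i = 3.56 + 3.58*i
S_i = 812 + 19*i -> [812, 831, 850, 869, 888]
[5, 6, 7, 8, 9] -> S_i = 5 + 1*i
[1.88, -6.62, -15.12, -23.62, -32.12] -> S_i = 1.88 + -8.50*i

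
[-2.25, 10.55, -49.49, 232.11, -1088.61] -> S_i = -2.25*(-4.69)^i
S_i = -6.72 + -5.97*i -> [-6.72, -12.69, -18.66, -24.63, -30.6]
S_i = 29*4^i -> [29, 116, 464, 1856, 7424]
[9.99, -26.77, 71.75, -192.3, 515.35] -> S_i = 9.99*(-2.68)^i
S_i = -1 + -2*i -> [-1, -3, -5, -7, -9]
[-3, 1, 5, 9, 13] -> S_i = -3 + 4*i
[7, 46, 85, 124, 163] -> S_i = 7 + 39*i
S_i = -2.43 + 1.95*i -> [-2.43, -0.48, 1.47, 3.42, 5.37]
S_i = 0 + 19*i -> [0, 19, 38, 57, 76]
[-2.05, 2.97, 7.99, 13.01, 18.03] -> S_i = -2.05 + 5.02*i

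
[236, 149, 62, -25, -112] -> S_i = 236 + -87*i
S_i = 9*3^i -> [9, 27, 81, 243, 729]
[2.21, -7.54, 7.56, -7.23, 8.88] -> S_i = Random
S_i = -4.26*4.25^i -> [-4.26, -18.1, -76.95, -327.02, -1389.84]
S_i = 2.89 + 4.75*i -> [2.89, 7.64, 12.39, 17.14, 21.89]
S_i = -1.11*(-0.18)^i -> [-1.11, 0.2, -0.04, 0.01, -0.0]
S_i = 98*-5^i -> [98, -490, 2450, -12250, 61250]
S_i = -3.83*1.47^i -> [-3.83, -5.63, -8.28, -12.17, -17.88]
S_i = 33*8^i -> [33, 264, 2112, 16896, 135168]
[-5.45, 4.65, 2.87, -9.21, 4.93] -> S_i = Random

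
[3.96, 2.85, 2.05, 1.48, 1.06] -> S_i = 3.96*0.72^i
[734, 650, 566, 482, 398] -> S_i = 734 + -84*i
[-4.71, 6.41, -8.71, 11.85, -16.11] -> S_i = -4.71*(-1.36)^i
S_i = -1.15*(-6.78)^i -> [-1.15, 7.8, -52.86, 358.42, -2430.06]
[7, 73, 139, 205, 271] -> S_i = 7 + 66*i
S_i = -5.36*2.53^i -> [-5.36, -13.56, -34.31, -86.8, -219.61]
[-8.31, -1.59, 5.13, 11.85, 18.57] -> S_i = -8.31 + 6.72*i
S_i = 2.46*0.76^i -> [2.46, 1.87, 1.42, 1.08, 0.82]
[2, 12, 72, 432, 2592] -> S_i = 2*6^i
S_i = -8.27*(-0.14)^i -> [-8.27, 1.16, -0.16, 0.02, -0.0]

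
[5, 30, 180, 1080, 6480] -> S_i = 5*6^i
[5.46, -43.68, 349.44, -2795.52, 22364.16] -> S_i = 5.46*(-8.00)^i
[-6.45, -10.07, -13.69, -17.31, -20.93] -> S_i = -6.45 + -3.62*i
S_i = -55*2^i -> [-55, -110, -220, -440, -880]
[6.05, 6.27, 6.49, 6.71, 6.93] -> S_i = 6.05 + 0.22*i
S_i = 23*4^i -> [23, 92, 368, 1472, 5888]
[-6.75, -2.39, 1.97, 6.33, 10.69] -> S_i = -6.75 + 4.36*i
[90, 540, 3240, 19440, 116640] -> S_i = 90*6^i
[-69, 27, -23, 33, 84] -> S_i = Random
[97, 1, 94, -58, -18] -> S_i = Random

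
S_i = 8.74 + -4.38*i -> [8.74, 4.36, -0.02, -4.4, -8.78]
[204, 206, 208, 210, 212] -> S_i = 204 + 2*i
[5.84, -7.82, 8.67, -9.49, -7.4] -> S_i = Random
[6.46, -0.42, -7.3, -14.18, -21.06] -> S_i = 6.46 + -6.88*i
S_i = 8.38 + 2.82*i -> [8.38, 11.2, 14.02, 16.84, 19.66]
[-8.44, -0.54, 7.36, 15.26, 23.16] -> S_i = -8.44 + 7.90*i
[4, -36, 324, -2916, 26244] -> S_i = 4*-9^i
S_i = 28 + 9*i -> [28, 37, 46, 55, 64]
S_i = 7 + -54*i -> [7, -47, -101, -155, -209]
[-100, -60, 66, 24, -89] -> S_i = Random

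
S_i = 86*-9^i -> [86, -774, 6966, -62694, 564246]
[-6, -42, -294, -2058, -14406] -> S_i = -6*7^i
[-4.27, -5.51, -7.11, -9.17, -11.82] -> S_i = -4.27*1.29^i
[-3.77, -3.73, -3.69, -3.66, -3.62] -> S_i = -3.77*0.99^i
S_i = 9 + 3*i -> [9, 12, 15, 18, 21]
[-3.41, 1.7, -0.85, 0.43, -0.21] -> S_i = -3.41*(-0.50)^i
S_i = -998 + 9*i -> [-998, -989, -980, -971, -962]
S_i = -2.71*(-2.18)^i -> [-2.71, 5.91, -12.88, 28.08, -61.21]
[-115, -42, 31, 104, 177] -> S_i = -115 + 73*i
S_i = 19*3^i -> [19, 57, 171, 513, 1539]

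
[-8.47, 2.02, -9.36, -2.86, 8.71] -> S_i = Random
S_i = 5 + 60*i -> [5, 65, 125, 185, 245]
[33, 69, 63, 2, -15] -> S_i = Random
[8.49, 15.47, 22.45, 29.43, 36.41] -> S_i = 8.49 + 6.98*i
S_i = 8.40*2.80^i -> [8.4, 23.52, 65.86, 184.4, 516.31]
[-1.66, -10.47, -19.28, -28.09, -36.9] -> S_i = -1.66 + -8.81*i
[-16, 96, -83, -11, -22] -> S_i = Random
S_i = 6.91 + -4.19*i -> [6.91, 2.72, -1.47, -5.66, -9.85]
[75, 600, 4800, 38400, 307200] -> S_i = 75*8^i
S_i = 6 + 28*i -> [6, 34, 62, 90, 118]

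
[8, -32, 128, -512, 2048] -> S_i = 8*-4^i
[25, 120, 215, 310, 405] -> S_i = 25 + 95*i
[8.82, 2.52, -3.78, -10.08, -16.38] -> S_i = 8.82 + -6.30*i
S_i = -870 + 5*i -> [-870, -865, -860, -855, -850]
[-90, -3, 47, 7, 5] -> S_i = Random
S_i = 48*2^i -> [48, 96, 192, 384, 768]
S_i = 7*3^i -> [7, 21, 63, 189, 567]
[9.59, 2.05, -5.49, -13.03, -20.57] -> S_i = 9.59 + -7.54*i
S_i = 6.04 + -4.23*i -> [6.04, 1.81, -2.42, -6.65, -10.88]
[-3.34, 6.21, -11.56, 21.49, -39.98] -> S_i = -3.34*(-1.86)^i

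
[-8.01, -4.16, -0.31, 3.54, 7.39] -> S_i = -8.01 + 3.85*i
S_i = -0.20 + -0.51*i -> [-0.2, -0.71, -1.22, -1.73, -2.24]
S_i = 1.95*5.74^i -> [1.95, 11.19, 64.25, 368.78, 2116.81]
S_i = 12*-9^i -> [12, -108, 972, -8748, 78732]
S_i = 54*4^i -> [54, 216, 864, 3456, 13824]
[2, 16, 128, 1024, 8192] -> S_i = 2*8^i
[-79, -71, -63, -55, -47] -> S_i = -79 + 8*i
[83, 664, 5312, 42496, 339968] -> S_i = 83*8^i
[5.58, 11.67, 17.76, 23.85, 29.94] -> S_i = 5.58 + 6.09*i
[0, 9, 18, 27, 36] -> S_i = 0 + 9*i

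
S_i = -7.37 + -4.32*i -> [-7.37, -11.69, -16.01, -20.33, -24.65]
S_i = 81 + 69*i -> [81, 150, 219, 288, 357]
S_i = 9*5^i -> [9, 45, 225, 1125, 5625]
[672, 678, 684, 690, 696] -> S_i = 672 + 6*i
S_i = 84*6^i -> [84, 504, 3024, 18144, 108864]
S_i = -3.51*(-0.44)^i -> [-3.51, 1.54, -0.68, 0.3, -0.13]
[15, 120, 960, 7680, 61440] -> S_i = 15*8^i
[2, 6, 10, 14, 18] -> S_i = 2 + 4*i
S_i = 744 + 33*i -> [744, 777, 810, 843, 876]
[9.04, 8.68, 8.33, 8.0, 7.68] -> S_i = 9.04*0.96^i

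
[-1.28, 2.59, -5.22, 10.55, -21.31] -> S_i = -1.28*(-2.02)^i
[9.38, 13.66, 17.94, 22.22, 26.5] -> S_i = 9.38 + 4.28*i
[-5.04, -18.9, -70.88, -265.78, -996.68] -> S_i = -5.04*3.75^i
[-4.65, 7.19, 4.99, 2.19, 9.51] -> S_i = Random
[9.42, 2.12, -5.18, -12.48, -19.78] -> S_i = 9.42 + -7.30*i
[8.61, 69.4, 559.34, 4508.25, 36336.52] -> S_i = 8.61*8.06^i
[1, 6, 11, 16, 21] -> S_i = 1 + 5*i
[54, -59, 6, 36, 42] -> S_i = Random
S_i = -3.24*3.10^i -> [-3.24, -10.04, -31.14, -96.52, -299.22]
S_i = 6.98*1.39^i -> [6.98, 9.7, 13.49, 18.75, 26.06]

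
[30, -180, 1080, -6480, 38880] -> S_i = 30*-6^i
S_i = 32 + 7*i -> [32, 39, 46, 53, 60]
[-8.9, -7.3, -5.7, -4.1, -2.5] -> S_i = -8.90 + 1.60*i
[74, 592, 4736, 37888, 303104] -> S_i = 74*8^i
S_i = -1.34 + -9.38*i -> [-1.34, -10.72, -20.1, -29.48, -38.86]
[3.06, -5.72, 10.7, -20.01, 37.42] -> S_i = 3.06*(-1.87)^i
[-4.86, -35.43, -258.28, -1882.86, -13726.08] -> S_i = -4.86*7.29^i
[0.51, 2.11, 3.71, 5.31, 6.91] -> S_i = 0.51 + 1.60*i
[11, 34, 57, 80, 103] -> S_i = 11 + 23*i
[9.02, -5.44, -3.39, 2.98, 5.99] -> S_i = Random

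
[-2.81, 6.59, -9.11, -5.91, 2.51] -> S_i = Random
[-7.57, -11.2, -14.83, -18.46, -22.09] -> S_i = -7.57 + -3.63*i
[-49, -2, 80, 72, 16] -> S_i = Random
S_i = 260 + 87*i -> [260, 347, 434, 521, 608]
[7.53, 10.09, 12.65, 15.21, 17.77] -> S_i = 7.53 + 2.56*i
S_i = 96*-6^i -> [96, -576, 3456, -20736, 124416]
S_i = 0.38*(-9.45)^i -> [0.38, -3.59, 33.93, -320.69, 3030.48]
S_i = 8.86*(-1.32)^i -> [8.86, -11.7, 15.44, -20.38, 26.9]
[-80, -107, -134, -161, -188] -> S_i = -80 + -27*i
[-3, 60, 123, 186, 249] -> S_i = -3 + 63*i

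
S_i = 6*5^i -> [6, 30, 150, 750, 3750]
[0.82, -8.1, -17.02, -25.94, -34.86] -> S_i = 0.82 + -8.92*i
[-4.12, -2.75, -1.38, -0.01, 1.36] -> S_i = -4.12 + 1.37*i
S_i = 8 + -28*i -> [8, -20, -48, -76, -104]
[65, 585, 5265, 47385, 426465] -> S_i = 65*9^i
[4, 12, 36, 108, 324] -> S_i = 4*3^i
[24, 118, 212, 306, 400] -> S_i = 24 + 94*i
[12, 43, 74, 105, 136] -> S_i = 12 + 31*i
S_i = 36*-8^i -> [36, -288, 2304, -18432, 147456]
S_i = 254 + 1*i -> [254, 255, 256, 257, 258]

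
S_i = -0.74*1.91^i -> [-0.74, -1.41, -2.7, -5.16, -9.85]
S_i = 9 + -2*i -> [9, 7, 5, 3, 1]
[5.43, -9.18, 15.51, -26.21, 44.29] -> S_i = 5.43*(-1.69)^i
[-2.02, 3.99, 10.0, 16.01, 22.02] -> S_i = -2.02 + 6.01*i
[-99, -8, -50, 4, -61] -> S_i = Random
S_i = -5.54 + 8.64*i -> [-5.54, 3.1, 11.74, 20.38, 29.02]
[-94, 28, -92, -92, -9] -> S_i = Random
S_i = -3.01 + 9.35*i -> [-3.01, 6.34, 15.69, 25.04, 34.39]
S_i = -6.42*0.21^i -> [-6.42, -1.35, -0.28, -0.06, -0.01]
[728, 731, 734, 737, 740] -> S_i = 728 + 3*i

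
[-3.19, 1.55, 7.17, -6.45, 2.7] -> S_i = Random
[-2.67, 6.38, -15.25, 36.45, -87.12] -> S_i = -2.67*(-2.39)^i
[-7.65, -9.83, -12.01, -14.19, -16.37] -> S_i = -7.65 + -2.18*i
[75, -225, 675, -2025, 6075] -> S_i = 75*-3^i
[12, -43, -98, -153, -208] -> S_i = 12 + -55*i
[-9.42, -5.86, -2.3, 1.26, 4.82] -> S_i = -9.42 + 3.56*i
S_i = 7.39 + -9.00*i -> [7.39, -1.61, -10.61, -19.61, -28.61]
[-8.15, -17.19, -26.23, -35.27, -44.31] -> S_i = -8.15 + -9.04*i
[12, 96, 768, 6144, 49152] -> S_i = 12*8^i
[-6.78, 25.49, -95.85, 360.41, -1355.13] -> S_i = -6.78*(-3.76)^i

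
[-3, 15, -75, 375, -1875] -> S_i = -3*-5^i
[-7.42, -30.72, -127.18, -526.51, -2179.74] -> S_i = -7.42*4.14^i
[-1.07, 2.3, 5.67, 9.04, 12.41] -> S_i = -1.07 + 3.37*i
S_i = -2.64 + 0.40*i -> [-2.64, -2.24, -1.84, -1.44, -1.04]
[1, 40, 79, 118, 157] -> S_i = 1 + 39*i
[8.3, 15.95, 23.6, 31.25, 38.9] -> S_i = 8.30 + 7.65*i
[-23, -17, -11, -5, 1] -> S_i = -23 + 6*i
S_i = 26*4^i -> [26, 104, 416, 1664, 6656]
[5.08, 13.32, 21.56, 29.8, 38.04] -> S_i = 5.08 + 8.24*i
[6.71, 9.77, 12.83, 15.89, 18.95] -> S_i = 6.71 + 3.06*i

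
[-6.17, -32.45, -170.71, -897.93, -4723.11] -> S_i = -6.17*5.26^i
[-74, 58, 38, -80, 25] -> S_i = Random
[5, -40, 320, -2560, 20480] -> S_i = 5*-8^i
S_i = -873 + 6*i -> [-873, -867, -861, -855, -849]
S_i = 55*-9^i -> [55, -495, 4455, -40095, 360855]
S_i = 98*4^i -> [98, 392, 1568, 6272, 25088]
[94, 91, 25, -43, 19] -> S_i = Random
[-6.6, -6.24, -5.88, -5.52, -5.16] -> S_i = -6.60 + 0.36*i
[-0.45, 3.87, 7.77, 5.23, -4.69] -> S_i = Random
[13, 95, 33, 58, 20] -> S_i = Random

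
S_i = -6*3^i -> [-6, -18, -54, -162, -486]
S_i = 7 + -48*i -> [7, -41, -89, -137, -185]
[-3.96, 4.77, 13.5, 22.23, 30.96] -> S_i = -3.96 + 8.73*i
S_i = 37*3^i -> [37, 111, 333, 999, 2997]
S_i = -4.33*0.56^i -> [-4.33, -2.42, -1.36, -0.76, -0.43]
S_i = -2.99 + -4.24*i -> [-2.99, -7.23, -11.47, -15.71, -19.95]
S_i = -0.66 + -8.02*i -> [-0.66, -8.68, -16.7, -24.72, -32.74]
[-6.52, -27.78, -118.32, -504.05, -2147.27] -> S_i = -6.52*4.26^i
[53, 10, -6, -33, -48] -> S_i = Random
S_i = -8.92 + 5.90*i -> [-8.92, -3.02, 2.88, 8.78, 14.68]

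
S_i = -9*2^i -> [-9, -18, -36, -72, -144]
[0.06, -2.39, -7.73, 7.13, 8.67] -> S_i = Random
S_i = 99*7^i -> [99, 693, 4851, 33957, 237699]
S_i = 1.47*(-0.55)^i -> [1.47, -0.81, 0.44, -0.24, 0.13]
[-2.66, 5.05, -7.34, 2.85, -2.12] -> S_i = Random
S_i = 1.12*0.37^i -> [1.12, 0.41, 0.15, 0.06, 0.02]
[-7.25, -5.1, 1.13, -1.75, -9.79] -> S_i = Random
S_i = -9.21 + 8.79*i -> [-9.21, -0.42, 8.37, 17.16, 25.95]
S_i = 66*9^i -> [66, 594, 5346, 48114, 433026]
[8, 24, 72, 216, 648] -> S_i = 8*3^i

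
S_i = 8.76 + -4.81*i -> [8.76, 3.95, -0.86, -5.67, -10.48]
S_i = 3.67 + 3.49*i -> [3.67, 7.16, 10.65, 14.14, 17.63]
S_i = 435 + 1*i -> [435, 436, 437, 438, 439]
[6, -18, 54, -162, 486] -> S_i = 6*-3^i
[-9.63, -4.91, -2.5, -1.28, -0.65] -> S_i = -9.63*0.51^i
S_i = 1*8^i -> [1, 8, 64, 512, 4096]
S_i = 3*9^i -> [3, 27, 243, 2187, 19683]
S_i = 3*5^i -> [3, 15, 75, 375, 1875]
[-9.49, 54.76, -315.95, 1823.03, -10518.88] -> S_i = -9.49*(-5.77)^i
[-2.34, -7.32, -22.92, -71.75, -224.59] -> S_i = -2.34*3.13^i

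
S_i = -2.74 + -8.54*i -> [-2.74, -11.28, -19.82, -28.36, -36.9]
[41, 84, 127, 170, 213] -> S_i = 41 + 43*i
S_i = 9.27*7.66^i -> [9.27, 71.01, 543.92, 4166.45, 31915.0]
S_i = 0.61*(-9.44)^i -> [0.61, -5.76, 54.36, -513.15, 4844.15]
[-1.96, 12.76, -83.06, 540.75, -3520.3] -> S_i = -1.96*(-6.51)^i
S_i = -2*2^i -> [-2, -4, -8, -16, -32]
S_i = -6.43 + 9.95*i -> [-6.43, 3.52, 13.47, 23.42, 33.37]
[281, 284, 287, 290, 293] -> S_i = 281 + 3*i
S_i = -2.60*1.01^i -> [-2.6, -2.63, -2.65, -2.68, -2.71]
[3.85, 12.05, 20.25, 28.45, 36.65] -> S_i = 3.85 + 8.20*i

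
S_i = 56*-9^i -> [56, -504, 4536, -40824, 367416]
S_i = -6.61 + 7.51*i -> [-6.61, 0.9, 8.41, 15.92, 23.43]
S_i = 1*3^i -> [1, 3, 9, 27, 81]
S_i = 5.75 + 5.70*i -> [5.75, 11.45, 17.15, 22.85, 28.55]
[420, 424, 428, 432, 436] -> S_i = 420 + 4*i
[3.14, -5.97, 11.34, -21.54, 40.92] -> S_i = 3.14*(-1.90)^i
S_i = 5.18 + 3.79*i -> [5.18, 8.97, 12.76, 16.55, 20.34]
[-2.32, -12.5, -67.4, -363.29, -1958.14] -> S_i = -2.32*5.39^i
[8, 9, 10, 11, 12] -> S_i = 8 + 1*i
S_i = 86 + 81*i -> [86, 167, 248, 329, 410]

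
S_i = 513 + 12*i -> [513, 525, 537, 549, 561]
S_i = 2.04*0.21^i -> [2.04, 0.43, 0.09, 0.02, 0.0]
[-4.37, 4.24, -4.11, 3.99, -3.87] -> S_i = -4.37*(-0.97)^i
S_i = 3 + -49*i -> [3, -46, -95, -144, -193]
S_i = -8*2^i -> [-8, -16, -32, -64, -128]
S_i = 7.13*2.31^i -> [7.13, 16.47, 38.05, 87.89, 203.02]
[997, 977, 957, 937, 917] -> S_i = 997 + -20*i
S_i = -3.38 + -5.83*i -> [-3.38, -9.21, -15.04, -20.87, -26.7]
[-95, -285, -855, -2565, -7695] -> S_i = -95*3^i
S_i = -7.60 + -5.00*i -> [-7.6, -12.6, -17.6, -22.6, -27.6]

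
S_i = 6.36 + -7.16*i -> [6.36, -0.8, -7.96, -15.12, -22.28]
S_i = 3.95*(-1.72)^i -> [3.95, -6.79, 11.69, -20.1, 34.57]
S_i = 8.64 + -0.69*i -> [8.64, 7.95, 7.26, 6.57, 5.88]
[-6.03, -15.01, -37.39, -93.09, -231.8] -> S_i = -6.03*2.49^i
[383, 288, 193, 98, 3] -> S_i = 383 + -95*i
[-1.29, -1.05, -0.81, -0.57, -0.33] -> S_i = -1.29 + 0.24*i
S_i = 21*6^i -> [21, 126, 756, 4536, 27216]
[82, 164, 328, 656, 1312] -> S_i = 82*2^i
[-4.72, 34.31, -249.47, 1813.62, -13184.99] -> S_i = -4.72*(-7.27)^i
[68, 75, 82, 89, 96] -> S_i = 68 + 7*i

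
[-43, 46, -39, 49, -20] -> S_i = Random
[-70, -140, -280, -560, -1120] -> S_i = -70*2^i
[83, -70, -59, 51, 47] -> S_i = Random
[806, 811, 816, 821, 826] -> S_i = 806 + 5*i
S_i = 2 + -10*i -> [2, -8, -18, -28, -38]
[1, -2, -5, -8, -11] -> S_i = 1 + -3*i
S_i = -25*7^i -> [-25, -175, -1225, -8575, -60025]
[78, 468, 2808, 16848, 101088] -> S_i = 78*6^i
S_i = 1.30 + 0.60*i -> [1.3, 1.9, 2.5, 3.1, 3.7]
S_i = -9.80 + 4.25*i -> [-9.8, -5.55, -1.3, 2.95, 7.2]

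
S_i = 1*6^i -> [1, 6, 36, 216, 1296]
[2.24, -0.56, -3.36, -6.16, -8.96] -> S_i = 2.24 + -2.80*i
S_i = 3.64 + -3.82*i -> [3.64, -0.18, -4.0, -7.82, -11.64]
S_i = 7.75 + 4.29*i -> [7.75, 12.04, 16.33, 20.62, 24.91]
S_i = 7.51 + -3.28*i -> [7.51, 4.23, 0.95, -2.33, -5.61]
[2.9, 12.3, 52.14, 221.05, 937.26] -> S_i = 2.90*4.24^i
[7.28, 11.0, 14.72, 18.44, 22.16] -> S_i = 7.28 + 3.72*i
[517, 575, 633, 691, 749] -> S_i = 517 + 58*i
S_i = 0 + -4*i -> [0, -4, -8, -12, -16]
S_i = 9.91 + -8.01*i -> [9.91, 1.9, -6.11, -14.12, -22.13]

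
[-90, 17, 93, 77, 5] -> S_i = Random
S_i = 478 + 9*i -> [478, 487, 496, 505, 514]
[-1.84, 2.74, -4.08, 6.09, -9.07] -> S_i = -1.84*(-1.49)^i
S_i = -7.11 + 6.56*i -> [-7.11, -0.55, 6.01, 12.57, 19.13]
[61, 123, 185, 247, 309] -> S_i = 61 + 62*i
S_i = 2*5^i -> [2, 10, 50, 250, 1250]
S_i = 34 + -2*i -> [34, 32, 30, 28, 26]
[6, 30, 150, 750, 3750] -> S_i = 6*5^i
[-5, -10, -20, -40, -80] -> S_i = -5*2^i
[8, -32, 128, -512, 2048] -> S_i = 8*-4^i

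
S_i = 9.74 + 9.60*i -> [9.74, 19.34, 28.94, 38.54, 48.14]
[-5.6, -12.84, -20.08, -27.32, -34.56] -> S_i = -5.60 + -7.24*i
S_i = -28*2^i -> [-28, -56, -112, -224, -448]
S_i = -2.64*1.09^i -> [-2.64, -2.88, -3.14, -3.42, -3.73]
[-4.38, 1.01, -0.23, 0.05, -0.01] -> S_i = -4.38*(-0.23)^i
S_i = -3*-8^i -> [-3, 24, -192, 1536, -12288]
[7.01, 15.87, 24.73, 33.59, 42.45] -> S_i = 7.01 + 8.86*i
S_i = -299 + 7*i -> [-299, -292, -285, -278, -271]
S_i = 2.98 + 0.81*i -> [2.98, 3.79, 4.6, 5.41, 6.22]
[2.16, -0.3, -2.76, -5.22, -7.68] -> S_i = 2.16 + -2.46*i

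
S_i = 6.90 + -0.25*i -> [6.9, 6.65, 6.4, 6.15, 5.9]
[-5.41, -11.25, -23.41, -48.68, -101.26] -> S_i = -5.41*2.08^i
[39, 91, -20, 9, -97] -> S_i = Random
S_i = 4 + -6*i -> [4, -2, -8, -14, -20]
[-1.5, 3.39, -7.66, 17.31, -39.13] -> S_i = -1.50*(-2.26)^i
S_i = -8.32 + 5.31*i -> [-8.32, -3.01, 2.3, 7.61, 12.92]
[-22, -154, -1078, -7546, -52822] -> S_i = -22*7^i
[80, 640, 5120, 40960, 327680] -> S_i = 80*8^i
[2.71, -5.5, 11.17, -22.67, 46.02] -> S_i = 2.71*(-2.03)^i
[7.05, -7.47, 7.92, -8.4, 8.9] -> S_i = 7.05*(-1.06)^i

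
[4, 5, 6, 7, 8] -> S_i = 4 + 1*i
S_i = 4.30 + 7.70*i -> [4.3, 12.0, 19.7, 27.4, 35.1]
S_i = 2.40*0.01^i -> [2.4, 0.02, 0.0, 0.0, 0.0]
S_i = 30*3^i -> [30, 90, 270, 810, 2430]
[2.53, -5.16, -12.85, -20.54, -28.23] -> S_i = 2.53 + -7.69*i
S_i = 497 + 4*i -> [497, 501, 505, 509, 513]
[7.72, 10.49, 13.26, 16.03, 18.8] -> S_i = 7.72 + 2.77*i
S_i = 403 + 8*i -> [403, 411, 419, 427, 435]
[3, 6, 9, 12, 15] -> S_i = 3 + 3*i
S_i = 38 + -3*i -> [38, 35, 32, 29, 26]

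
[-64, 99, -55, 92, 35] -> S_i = Random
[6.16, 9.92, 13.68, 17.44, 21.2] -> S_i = 6.16 + 3.76*i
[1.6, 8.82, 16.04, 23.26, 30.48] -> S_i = 1.60 + 7.22*i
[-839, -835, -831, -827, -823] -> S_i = -839 + 4*i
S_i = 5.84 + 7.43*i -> [5.84, 13.27, 20.7, 28.13, 35.56]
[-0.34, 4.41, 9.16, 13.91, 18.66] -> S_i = -0.34 + 4.75*i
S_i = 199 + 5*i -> [199, 204, 209, 214, 219]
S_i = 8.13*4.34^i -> [8.13, 35.28, 153.13, 664.6, 2884.36]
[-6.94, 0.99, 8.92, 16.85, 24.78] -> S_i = -6.94 + 7.93*i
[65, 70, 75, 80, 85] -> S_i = 65 + 5*i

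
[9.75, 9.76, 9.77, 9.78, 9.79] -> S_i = 9.75 + 0.01*i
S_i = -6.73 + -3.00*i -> [-6.73, -9.73, -12.73, -15.73, -18.73]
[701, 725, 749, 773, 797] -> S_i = 701 + 24*i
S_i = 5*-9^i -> [5, -45, 405, -3645, 32805]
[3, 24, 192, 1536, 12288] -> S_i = 3*8^i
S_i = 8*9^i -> [8, 72, 648, 5832, 52488]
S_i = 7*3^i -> [7, 21, 63, 189, 567]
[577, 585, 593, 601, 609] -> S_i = 577 + 8*i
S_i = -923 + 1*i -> [-923, -922, -921, -920, -919]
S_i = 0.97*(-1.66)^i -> [0.97, -1.61, 2.67, -4.44, 7.37]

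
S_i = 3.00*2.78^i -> [3.0, 8.34, 23.19, 64.45, 179.18]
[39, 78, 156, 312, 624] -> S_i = 39*2^i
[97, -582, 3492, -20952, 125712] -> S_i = 97*-6^i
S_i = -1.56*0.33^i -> [-1.56, -0.51, -0.17, -0.06, -0.02]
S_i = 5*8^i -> [5, 40, 320, 2560, 20480]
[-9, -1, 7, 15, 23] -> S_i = -9 + 8*i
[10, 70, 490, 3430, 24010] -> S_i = 10*7^i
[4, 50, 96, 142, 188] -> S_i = 4 + 46*i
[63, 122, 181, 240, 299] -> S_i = 63 + 59*i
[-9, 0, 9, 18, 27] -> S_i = -9 + 9*i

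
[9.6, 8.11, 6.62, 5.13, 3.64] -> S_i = 9.60 + -1.49*i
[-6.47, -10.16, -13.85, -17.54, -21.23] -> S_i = -6.47 + -3.69*i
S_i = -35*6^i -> [-35, -210, -1260, -7560, -45360]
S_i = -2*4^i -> [-2, -8, -32, -128, -512]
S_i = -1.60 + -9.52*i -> [-1.6, -11.12, -20.64, -30.16, -39.68]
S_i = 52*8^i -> [52, 416, 3328, 26624, 212992]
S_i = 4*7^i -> [4, 28, 196, 1372, 9604]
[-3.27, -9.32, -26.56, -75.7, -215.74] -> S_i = -3.27*2.85^i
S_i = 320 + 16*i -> [320, 336, 352, 368, 384]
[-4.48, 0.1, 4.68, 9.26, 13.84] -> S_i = -4.48 + 4.58*i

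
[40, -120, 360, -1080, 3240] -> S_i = 40*-3^i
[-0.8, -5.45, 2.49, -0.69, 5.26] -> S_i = Random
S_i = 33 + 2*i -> [33, 35, 37, 39, 41]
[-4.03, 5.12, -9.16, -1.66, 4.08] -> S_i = Random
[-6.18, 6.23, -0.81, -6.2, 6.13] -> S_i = Random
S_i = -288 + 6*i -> [-288, -282, -276, -270, -264]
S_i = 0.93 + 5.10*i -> [0.93, 6.03, 11.13, 16.23, 21.33]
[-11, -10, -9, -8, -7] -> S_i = -11 + 1*i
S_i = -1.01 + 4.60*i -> [-1.01, 3.59, 8.19, 12.79, 17.39]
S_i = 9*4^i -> [9, 36, 144, 576, 2304]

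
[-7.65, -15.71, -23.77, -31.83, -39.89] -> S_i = -7.65 + -8.06*i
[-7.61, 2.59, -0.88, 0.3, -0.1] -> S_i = -7.61*(-0.34)^i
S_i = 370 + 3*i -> [370, 373, 376, 379, 382]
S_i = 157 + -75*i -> [157, 82, 7, -68, -143]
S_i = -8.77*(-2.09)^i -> [-8.77, 18.33, -38.31, 80.06, -167.33]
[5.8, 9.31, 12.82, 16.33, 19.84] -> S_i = 5.80 + 3.51*i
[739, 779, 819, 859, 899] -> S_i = 739 + 40*i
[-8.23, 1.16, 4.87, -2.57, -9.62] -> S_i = Random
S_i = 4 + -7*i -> [4, -3, -10, -17, -24]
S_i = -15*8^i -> [-15, -120, -960, -7680, -61440]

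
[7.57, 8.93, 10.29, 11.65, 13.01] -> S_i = 7.57 + 1.36*i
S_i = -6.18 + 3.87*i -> [-6.18, -2.31, 1.56, 5.43, 9.3]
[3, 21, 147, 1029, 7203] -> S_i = 3*7^i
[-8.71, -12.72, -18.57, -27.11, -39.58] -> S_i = -8.71*1.46^i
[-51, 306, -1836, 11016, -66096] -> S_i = -51*-6^i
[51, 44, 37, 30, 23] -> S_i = 51 + -7*i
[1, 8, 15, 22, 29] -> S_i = 1 + 7*i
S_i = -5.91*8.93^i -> [-5.91, -52.78, -471.29, -4208.64, -37583.16]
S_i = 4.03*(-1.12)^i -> [4.03, -4.51, 5.06, -5.66, 6.34]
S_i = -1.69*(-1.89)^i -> [-1.69, 3.19, -6.04, 11.41, -21.56]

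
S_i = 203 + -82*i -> [203, 121, 39, -43, -125]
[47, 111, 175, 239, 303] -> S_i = 47 + 64*i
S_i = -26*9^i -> [-26, -234, -2106, -18954, -170586]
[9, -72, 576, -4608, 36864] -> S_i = 9*-8^i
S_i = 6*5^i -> [6, 30, 150, 750, 3750]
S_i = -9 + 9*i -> [-9, 0, 9, 18, 27]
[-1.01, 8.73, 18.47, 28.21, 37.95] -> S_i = -1.01 + 9.74*i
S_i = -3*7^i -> [-3, -21, -147, -1029, -7203]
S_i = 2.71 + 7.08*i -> [2.71, 9.79, 16.87, 23.95, 31.03]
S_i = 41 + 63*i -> [41, 104, 167, 230, 293]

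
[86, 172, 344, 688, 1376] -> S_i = 86*2^i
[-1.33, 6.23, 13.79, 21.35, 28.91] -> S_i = -1.33 + 7.56*i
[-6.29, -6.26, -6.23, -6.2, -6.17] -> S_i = -6.29 + 0.03*i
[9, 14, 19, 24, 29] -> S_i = 9 + 5*i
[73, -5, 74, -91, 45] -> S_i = Random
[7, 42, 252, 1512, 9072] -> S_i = 7*6^i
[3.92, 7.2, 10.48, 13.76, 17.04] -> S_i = 3.92 + 3.28*i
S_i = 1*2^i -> [1, 2, 4, 8, 16]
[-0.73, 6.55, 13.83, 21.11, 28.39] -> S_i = -0.73 + 7.28*i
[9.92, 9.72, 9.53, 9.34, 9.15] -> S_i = 9.92*0.98^i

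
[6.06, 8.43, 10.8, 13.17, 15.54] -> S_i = 6.06 + 2.37*i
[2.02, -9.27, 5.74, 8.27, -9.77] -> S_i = Random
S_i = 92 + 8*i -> [92, 100, 108, 116, 124]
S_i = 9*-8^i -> [9, -72, 576, -4608, 36864]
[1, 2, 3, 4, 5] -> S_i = 1 + 1*i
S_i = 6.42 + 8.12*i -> [6.42, 14.54, 22.66, 30.78, 38.9]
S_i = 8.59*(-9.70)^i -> [8.59, -83.32, 808.23, -7839.86, 76046.65]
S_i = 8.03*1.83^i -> [8.03, 14.69, 26.89, 49.21, 90.06]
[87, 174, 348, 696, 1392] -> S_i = 87*2^i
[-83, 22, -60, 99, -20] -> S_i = Random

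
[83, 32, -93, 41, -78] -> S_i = Random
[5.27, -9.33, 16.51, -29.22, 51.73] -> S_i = 5.27*(-1.77)^i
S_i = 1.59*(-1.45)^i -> [1.59, -2.31, 3.34, -4.85, 7.03]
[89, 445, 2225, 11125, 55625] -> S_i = 89*5^i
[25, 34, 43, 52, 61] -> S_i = 25 + 9*i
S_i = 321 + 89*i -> [321, 410, 499, 588, 677]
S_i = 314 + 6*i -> [314, 320, 326, 332, 338]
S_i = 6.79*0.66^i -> [6.79, 4.48, 2.96, 1.95, 1.29]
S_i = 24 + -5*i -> [24, 19, 14, 9, 4]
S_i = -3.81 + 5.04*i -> [-3.81, 1.23, 6.27, 11.31, 16.35]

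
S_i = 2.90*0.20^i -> [2.9, 0.58, 0.12, 0.02, 0.0]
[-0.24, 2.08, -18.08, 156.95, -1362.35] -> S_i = -0.24*(-8.68)^i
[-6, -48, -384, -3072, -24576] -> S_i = -6*8^i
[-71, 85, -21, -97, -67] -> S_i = Random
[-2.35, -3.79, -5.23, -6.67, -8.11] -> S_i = -2.35 + -1.44*i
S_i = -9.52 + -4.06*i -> [-9.52, -13.58, -17.64, -21.7, -25.76]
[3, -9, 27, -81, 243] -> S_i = 3*-3^i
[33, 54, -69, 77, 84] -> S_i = Random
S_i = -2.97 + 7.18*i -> [-2.97, 4.21, 11.39, 18.57, 25.75]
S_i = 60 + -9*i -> [60, 51, 42, 33, 24]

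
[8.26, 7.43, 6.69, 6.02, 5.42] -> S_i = 8.26*0.90^i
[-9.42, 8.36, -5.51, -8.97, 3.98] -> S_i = Random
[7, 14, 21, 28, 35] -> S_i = 7 + 7*i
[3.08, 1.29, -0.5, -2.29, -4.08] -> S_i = 3.08 + -1.79*i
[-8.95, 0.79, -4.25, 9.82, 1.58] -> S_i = Random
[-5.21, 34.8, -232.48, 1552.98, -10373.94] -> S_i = -5.21*(-6.68)^i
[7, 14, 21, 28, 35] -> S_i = 7 + 7*i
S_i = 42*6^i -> [42, 252, 1512, 9072, 54432]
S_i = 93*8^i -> [93, 744, 5952, 47616, 380928]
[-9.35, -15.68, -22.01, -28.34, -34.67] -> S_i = -9.35 + -6.33*i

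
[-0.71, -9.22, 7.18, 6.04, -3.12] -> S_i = Random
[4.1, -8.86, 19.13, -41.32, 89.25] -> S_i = 4.10*(-2.16)^i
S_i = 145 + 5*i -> [145, 150, 155, 160, 165]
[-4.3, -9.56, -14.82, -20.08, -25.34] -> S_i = -4.30 + -5.26*i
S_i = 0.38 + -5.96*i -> [0.38, -5.58, -11.54, -17.5, -23.46]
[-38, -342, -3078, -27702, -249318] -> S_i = -38*9^i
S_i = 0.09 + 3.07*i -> [0.09, 3.16, 6.23, 9.3, 12.37]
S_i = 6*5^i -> [6, 30, 150, 750, 3750]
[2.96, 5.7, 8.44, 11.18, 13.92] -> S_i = 2.96 + 2.74*i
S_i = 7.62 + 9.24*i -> [7.62, 16.86, 26.1, 35.34, 44.58]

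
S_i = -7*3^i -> [-7, -21, -63, -189, -567]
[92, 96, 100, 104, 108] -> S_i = 92 + 4*i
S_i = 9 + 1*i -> [9, 10, 11, 12, 13]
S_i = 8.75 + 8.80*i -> [8.75, 17.55, 26.35, 35.15, 43.95]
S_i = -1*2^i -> [-1, -2, -4, -8, -16]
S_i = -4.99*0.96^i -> [-4.99, -4.79, -4.6, -4.41, -4.24]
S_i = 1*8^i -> [1, 8, 64, 512, 4096]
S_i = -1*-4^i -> [-1, 4, -16, 64, -256]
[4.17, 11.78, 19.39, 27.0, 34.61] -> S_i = 4.17 + 7.61*i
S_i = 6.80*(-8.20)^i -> [6.8, -55.76, 457.23, -3749.3, 30744.28]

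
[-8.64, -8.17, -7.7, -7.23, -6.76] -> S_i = -8.64 + 0.47*i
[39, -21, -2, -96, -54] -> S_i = Random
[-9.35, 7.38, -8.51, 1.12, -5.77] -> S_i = Random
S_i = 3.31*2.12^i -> [3.31, 7.02, 14.88, 31.54, 66.86]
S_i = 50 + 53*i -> [50, 103, 156, 209, 262]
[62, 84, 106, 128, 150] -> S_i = 62 + 22*i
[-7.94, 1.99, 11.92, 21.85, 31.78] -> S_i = -7.94 + 9.93*i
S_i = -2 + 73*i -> [-2, 71, 144, 217, 290]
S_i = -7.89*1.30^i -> [-7.89, -10.26, -13.33, -17.33, -22.53]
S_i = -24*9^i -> [-24, -216, -1944, -17496, -157464]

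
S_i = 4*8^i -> [4, 32, 256, 2048, 16384]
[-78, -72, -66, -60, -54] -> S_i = -78 + 6*i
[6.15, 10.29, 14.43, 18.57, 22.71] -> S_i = 6.15 + 4.14*i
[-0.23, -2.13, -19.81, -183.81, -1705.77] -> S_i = -0.23*9.28^i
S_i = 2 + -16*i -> [2, -14, -30, -46, -62]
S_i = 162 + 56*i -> [162, 218, 274, 330, 386]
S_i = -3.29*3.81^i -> [-3.29, -12.53, -47.76, -181.96, -693.26]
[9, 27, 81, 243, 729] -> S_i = 9*3^i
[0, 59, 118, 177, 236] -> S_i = 0 + 59*i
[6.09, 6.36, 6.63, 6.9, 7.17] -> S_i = 6.09 + 0.27*i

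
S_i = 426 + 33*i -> [426, 459, 492, 525, 558]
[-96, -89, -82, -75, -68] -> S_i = -96 + 7*i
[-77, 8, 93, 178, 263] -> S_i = -77 + 85*i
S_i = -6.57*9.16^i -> [-6.57, -60.18, -551.26, -5049.54, -46253.78]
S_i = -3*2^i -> [-3, -6, -12, -24, -48]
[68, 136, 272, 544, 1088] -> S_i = 68*2^i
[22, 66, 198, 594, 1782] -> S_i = 22*3^i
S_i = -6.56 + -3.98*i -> [-6.56, -10.54, -14.52, -18.5, -22.48]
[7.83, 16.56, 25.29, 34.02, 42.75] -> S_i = 7.83 + 8.73*i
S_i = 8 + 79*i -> [8, 87, 166, 245, 324]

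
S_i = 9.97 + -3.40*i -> [9.97, 6.57, 3.17, -0.23, -3.63]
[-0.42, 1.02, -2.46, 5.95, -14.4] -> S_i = -0.42*(-2.42)^i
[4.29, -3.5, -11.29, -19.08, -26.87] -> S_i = 4.29 + -7.79*i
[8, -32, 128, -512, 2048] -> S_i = 8*-4^i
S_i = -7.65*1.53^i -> [-7.65, -11.7, -17.91, -27.4, -41.92]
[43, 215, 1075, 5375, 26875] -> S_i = 43*5^i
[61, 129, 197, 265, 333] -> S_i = 61 + 68*i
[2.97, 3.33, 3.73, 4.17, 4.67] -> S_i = 2.97*1.12^i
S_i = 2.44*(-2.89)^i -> [2.44, -7.05, 20.38, -58.9, 170.21]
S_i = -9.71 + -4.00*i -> [-9.71, -13.71, -17.71, -21.71, -25.71]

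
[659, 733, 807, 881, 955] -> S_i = 659 + 74*i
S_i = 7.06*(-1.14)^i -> [7.06, -8.05, 9.18, -10.46, 11.92]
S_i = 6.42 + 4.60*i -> [6.42, 11.02, 15.62, 20.22, 24.82]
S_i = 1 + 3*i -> [1, 4, 7, 10, 13]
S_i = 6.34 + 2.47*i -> [6.34, 8.81, 11.28, 13.75, 16.22]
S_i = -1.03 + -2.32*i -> [-1.03, -3.35, -5.67, -7.99, -10.31]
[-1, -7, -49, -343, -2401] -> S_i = -1*7^i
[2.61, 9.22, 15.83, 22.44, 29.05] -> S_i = 2.61 + 6.61*i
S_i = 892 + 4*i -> [892, 896, 900, 904, 908]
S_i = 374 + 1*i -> [374, 375, 376, 377, 378]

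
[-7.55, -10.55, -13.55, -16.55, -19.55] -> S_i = -7.55 + -3.00*i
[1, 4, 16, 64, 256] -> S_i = 1*4^i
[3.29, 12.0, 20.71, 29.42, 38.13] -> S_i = 3.29 + 8.71*i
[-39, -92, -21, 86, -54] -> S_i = Random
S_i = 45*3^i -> [45, 135, 405, 1215, 3645]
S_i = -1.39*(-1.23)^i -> [-1.39, 1.71, -2.1, 2.59, -3.18]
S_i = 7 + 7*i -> [7, 14, 21, 28, 35]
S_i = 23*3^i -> [23, 69, 207, 621, 1863]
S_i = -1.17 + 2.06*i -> [-1.17, 0.89, 2.95, 5.01, 7.07]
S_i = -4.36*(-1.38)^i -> [-4.36, 6.02, -8.3, 11.46, -15.81]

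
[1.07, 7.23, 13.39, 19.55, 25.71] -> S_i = 1.07 + 6.16*i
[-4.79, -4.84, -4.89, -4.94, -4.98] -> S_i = -4.79*1.01^i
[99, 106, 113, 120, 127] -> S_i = 99 + 7*i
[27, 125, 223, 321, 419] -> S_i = 27 + 98*i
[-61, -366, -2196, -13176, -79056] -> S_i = -61*6^i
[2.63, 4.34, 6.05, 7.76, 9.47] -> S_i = 2.63 + 1.71*i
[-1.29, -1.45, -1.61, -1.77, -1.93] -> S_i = -1.29 + -0.16*i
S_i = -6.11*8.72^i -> [-6.11, -53.28, -464.59, -4051.27, -35327.03]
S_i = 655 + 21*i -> [655, 676, 697, 718, 739]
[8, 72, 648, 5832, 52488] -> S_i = 8*9^i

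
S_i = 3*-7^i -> [3, -21, 147, -1029, 7203]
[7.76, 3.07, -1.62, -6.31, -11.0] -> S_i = 7.76 + -4.69*i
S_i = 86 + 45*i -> [86, 131, 176, 221, 266]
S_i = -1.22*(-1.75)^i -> [-1.22, 2.13, -3.74, 6.54, -11.44]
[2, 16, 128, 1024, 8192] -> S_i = 2*8^i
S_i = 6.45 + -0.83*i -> [6.45, 5.62, 4.79, 3.96, 3.13]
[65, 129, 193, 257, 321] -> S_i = 65 + 64*i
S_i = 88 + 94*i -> [88, 182, 276, 370, 464]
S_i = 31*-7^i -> [31, -217, 1519, -10633, 74431]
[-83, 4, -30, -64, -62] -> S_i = Random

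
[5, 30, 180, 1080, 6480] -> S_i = 5*6^i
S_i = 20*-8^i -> [20, -160, 1280, -10240, 81920]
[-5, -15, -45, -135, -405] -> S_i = -5*3^i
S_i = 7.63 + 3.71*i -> [7.63, 11.34, 15.05, 18.76, 22.47]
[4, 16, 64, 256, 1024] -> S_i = 4*4^i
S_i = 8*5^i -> [8, 40, 200, 1000, 5000]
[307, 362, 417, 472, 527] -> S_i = 307 + 55*i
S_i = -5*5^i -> [-5, -25, -125, -625, -3125]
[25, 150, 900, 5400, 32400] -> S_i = 25*6^i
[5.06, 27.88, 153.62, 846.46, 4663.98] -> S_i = 5.06*5.51^i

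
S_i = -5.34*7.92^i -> [-5.34, -42.29, -334.96, -2652.88, -21010.77]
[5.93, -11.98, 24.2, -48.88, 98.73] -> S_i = 5.93*(-2.02)^i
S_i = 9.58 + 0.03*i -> [9.58, 9.61, 9.64, 9.67, 9.7]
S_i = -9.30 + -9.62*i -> [-9.3, -18.92, -28.54, -38.16, -47.78]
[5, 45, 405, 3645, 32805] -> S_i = 5*9^i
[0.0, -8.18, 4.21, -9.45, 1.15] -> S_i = Random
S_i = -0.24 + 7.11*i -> [-0.24, 6.87, 13.98, 21.09, 28.2]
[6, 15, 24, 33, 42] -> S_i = 6 + 9*i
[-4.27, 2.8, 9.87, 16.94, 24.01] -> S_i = -4.27 + 7.07*i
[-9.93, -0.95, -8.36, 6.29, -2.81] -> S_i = Random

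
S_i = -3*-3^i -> [-3, 9, -27, 81, -243]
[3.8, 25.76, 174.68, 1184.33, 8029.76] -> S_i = 3.80*6.78^i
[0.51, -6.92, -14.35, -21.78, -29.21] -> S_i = 0.51 + -7.43*i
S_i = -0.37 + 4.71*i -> [-0.37, 4.34, 9.05, 13.76, 18.47]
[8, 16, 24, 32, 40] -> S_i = 8 + 8*i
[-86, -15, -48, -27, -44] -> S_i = Random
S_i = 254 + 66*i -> [254, 320, 386, 452, 518]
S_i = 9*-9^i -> [9, -81, 729, -6561, 59049]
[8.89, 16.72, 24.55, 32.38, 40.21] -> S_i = 8.89 + 7.83*i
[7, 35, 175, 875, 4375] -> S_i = 7*5^i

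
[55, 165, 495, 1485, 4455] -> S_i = 55*3^i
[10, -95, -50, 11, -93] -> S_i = Random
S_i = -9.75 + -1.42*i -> [-9.75, -11.17, -12.59, -14.01, -15.43]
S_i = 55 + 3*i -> [55, 58, 61, 64, 67]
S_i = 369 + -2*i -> [369, 367, 365, 363, 361]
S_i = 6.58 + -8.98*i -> [6.58, -2.4, -11.38, -20.36, -29.34]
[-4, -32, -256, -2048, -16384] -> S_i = -4*8^i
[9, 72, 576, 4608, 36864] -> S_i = 9*8^i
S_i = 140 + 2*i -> [140, 142, 144, 146, 148]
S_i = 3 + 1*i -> [3, 4, 5, 6, 7]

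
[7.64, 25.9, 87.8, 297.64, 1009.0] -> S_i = 7.64*3.39^i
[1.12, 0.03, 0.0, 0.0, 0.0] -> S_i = 1.12*0.03^i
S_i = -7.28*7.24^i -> [-7.28, -52.71, -381.6, -2762.78, -20002.56]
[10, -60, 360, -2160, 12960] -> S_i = 10*-6^i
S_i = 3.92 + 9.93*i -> [3.92, 13.85, 23.78, 33.71, 43.64]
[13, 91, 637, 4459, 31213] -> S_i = 13*7^i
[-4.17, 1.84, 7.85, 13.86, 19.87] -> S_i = -4.17 + 6.01*i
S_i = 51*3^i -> [51, 153, 459, 1377, 4131]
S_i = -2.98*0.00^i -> [-2.98, -0.0, -0.0, -0.0, -0.0]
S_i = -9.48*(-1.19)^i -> [-9.48, 11.28, -13.42, 15.98, -19.01]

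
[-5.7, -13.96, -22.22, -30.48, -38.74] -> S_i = -5.70 + -8.26*i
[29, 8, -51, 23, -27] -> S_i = Random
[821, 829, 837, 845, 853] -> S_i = 821 + 8*i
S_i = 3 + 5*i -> [3, 8, 13, 18, 23]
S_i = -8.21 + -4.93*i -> [-8.21, -13.14, -18.07, -23.0, -27.93]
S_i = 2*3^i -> [2, 6, 18, 54, 162]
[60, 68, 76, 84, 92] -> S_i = 60 + 8*i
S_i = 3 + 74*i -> [3, 77, 151, 225, 299]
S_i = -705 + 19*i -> [-705, -686, -667, -648, -629]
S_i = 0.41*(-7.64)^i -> [0.41, -3.13, 23.93, -182.84, 1396.87]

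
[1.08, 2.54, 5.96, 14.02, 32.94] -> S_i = 1.08*2.35^i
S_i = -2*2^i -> [-2, -4, -8, -16, -32]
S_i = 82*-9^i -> [82, -738, 6642, -59778, 538002]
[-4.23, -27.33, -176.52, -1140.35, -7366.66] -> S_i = -4.23*6.46^i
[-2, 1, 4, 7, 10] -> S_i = -2 + 3*i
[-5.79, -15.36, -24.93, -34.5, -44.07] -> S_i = -5.79 + -9.57*i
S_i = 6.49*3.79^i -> [6.49, 24.6, 93.22, 353.32, 1339.06]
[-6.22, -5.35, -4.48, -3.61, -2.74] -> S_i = -6.22 + 0.87*i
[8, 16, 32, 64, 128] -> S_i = 8*2^i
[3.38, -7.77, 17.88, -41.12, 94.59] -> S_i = 3.38*(-2.30)^i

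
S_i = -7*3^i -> [-7, -21, -63, -189, -567]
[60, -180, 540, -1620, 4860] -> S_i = 60*-3^i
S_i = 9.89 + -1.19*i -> [9.89, 8.7, 7.51, 6.32, 5.13]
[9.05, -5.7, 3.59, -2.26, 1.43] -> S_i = 9.05*(-0.63)^i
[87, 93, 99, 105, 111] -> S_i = 87 + 6*i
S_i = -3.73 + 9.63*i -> [-3.73, 5.9, 15.53, 25.16, 34.79]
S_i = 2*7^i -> [2, 14, 98, 686, 4802]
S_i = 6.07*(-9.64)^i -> [6.07, -58.51, 564.08, -5437.76, 52419.98]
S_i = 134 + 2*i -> [134, 136, 138, 140, 142]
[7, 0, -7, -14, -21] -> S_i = 7 + -7*i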